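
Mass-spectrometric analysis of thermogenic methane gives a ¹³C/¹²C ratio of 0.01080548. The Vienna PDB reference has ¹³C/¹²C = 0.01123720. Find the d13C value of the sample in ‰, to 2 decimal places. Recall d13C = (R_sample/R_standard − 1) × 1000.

d13C = (R_sample / R_standard − 1) × 1000
R_sample / R_standard = 0.01080548 / 0.01123720 = 0.961581
d13C = (0.961581 − 1) × 1000 = -38.419‰

-38.42‰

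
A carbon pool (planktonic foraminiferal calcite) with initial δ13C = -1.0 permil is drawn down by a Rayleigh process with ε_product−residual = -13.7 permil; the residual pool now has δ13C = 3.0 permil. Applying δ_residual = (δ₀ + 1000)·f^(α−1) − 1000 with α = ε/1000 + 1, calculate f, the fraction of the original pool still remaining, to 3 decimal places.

0.747

α − 1 = ε/1000 = -0.0137
(δ_res + 1000)/(δ₀ + 1000) = (3.0 + 1000)/(-1.0 + 1000) = 1003.0/999.0 = 1.004004
f = 1.004004^(1/-0.0137) = exp(ln(1.004004)/-0.0137) = exp(0.00400/-0.0137)
f = exp(-0.2917) = 0.7470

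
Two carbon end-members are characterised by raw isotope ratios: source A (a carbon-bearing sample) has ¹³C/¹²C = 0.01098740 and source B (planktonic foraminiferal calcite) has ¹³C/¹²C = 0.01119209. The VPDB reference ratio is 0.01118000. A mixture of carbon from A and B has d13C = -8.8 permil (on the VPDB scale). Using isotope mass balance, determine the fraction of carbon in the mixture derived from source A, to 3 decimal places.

δ_A = (0.01098740/0.01118000 − 1)×1000 = (0.982773 − 1)×1000 = -17.227 permil
δ_B = (0.01119209/0.01118000 − 1)×1000 = (1.001081 − 1)×1000 = 1.081 permil
f_A = (δ_mix − δ_B)/(δ_A − δ_B) = (-8.8 − (1.081))/(-17.227 − (1.081))
f_A = -9.881 / -18.309 = 0.5397

0.540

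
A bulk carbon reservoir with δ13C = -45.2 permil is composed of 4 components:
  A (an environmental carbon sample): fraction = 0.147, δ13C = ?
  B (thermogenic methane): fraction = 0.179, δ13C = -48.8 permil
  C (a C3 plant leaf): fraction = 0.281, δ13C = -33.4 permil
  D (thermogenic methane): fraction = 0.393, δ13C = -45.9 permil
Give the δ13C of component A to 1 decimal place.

Isotope mass balance: δ_bulk = Σ fᵢ·δᵢ.
-45.2 = 0.147×δ_A + 0.179×(-48.8) + 0.281×(-33.4) + 0.393×(-45.9)
0.147·δ_A = -45.2 − (-36.159) = -9.041
δ_A = -9.041 / 0.147 = -61.50 permil

-61.5 permil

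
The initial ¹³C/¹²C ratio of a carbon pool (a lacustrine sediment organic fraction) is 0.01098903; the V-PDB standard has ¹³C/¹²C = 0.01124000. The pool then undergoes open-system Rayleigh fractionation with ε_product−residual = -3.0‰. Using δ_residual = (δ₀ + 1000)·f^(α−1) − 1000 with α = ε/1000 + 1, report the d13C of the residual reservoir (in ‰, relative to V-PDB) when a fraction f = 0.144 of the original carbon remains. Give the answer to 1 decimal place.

-16.6‰

δ₀ = (0.01098903/0.01124000 − 1)×1000 = (0.977672 − 1)×1000 = -22.328‰
α − 1 = ε/1000 = -0.0030
f^(α−1) = 0.144^(-0.0030) = 1.005831
δ_res = (-22.328 + 1000) × 1.005831 − 1000 = 983.372 − 1000 = -16.63‰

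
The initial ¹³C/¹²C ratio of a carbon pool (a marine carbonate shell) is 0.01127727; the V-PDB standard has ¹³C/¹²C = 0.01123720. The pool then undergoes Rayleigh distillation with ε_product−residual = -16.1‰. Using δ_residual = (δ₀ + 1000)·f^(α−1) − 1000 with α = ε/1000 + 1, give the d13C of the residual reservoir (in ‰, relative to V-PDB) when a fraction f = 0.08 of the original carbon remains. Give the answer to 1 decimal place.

δ₀ = (0.01127727/0.01123720 − 1)×1000 = (1.003566 − 1)×1000 = 3.566‰
α − 1 = ε/1000 = -0.0161
f^(α−1) = 0.08^(-0.0161) = 1.041502
δ_res = (3.566 + 1000) × 1.041502 − 1000 = 1045.216 − 1000 = 45.22‰

45.2‰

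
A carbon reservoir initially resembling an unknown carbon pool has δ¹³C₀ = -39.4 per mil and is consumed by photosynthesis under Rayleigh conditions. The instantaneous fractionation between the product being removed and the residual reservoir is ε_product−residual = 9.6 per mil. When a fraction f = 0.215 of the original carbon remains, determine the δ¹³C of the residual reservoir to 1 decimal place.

Rayleigh residual: δ_res = (δ₀ + 1000)·f^(α−1) − 1000
α = ε/1000 + 1 = 1.00960, so α − 1 = 0.00960
f^(α−1) = 0.215^(0.00960) = 0.985352
δ_res = (-39.4 + 1000) × 0.985352 − 1000 = 946.529 − 1000 = -53.47 per mil

-53.5 per mil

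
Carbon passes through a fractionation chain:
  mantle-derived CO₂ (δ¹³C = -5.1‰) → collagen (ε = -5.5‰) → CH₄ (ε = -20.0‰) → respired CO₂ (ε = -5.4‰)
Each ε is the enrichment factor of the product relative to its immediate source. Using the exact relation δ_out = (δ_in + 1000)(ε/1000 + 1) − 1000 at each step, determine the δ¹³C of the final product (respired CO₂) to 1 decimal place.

-35.6‰

step 1: δ = (-5.10 + 1000)·(-5.5/1000 + 1) − 1000 = -10.57‰
step 2: δ = (-10.57 + 1000)·(-20.0/1000 + 1) − 1000 = -30.36‰
step 3: δ = (-30.36 + 1000)·(-5.4/1000 + 1) − 1000 = -35.60‰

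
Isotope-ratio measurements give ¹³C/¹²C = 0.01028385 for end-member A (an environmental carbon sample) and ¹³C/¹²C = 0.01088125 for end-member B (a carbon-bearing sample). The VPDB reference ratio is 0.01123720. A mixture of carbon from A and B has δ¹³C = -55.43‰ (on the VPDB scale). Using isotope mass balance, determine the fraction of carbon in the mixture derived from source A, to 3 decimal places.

0.447

δ_A = (0.01028385/0.01123720 − 1)×1000 = (0.915161 − 1)×1000 = -84.839‰
δ_B = (0.01088125/0.01123720 − 1)×1000 = (0.968324 − 1)×1000 = -31.676‰
f_A = (δ_mix − δ_B)/(δ_A − δ_B) = (-55.43 − (-31.676))/(-84.839 − (-31.676))
f_A = -23.754 / -53.163 = 0.4468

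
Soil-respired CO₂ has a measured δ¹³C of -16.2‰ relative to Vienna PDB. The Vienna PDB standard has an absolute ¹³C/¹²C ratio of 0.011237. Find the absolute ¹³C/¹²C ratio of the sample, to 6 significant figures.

R_sample = R_standard × (δ¹³C/1000 + 1)
R_sample = 0.011237 × (-16.2/1000 + 1) = 0.011237 × 0.983800
R_sample = 0.0110550

0.0110550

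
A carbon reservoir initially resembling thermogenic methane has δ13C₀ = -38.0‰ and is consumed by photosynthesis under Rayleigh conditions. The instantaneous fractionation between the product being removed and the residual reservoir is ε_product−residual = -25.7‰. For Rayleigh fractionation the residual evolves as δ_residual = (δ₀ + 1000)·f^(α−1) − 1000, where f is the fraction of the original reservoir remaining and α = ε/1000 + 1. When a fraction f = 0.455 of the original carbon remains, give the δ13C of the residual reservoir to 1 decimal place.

-18.3‰

Rayleigh residual: δ_res = (δ₀ + 1000)·f^(α−1) − 1000
α = ε/1000 + 1 = 0.97430, so α − 1 = -0.02570
f^(α−1) = 0.455^(-0.02570) = 1.020444
δ_res = (-38.0 + 1000) × 1.020444 − 1000 = 981.667 − 1000 = -18.33‰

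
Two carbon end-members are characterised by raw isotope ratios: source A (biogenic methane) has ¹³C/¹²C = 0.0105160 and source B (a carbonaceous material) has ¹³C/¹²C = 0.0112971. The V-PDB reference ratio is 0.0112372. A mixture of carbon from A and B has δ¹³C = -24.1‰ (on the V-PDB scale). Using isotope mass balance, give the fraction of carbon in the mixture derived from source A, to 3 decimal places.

0.423

δ_A = (0.0105160/0.0112372 − 1)×1000 = (0.935820 − 1)×1000 = -64.180‰
δ_B = (0.0112971/0.0112372 − 1)×1000 = (1.005331 − 1)×1000 = 5.331‰
f_A = (δ_mix − δ_B)/(δ_A − δ_B) = (-24.1 − (5.331))/(-64.180 − (5.331))
f_A = -29.431 / -69.510 = 0.4234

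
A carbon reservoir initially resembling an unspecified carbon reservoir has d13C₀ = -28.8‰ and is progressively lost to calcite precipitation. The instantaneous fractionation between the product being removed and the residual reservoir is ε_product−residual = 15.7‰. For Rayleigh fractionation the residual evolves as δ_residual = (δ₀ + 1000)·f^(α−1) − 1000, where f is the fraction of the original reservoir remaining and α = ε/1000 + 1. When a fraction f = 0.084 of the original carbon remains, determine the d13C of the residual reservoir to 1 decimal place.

Rayleigh residual: δ_res = (δ₀ + 1000)·f^(α−1) − 1000
α = ε/1000 + 1 = 1.01570, so α − 1 = 0.01570
f^(α−1) = 0.084^(0.01570) = 0.961858
δ_res = (-28.8 + 1000) × 0.961858 − 1000 = 934.157 − 1000 = -65.84‰

-65.8‰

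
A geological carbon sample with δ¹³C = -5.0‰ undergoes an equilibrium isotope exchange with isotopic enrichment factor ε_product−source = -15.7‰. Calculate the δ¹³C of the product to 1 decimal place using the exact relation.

To first order, δ_product ≈ δ_source + ε = -20.7‰.
Exactly, δ_product = (δ_source + 1000)·(ε/1000 + 1) − 1000.
δ_product = (-5.0 + 1000) × (-15.7/1000 + 1) − 1000
δ_product = -20.62‰

-20.6‰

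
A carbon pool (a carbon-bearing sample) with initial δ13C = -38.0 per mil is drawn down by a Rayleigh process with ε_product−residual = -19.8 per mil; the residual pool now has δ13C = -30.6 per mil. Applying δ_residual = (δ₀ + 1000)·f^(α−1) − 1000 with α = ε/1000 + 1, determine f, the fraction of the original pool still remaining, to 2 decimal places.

α − 1 = ε/1000 = -0.0198
(δ_res + 1000)/(δ₀ + 1000) = (-30.6 + 1000)/(-38.0 + 1000) = 969.4/962.0 = 1.007692
f = 1.007692^(1/-0.0198) = exp(ln(1.007692)/-0.0198) = exp(0.00766/-0.0198)
f = exp(-0.3870) = 0.6791

0.68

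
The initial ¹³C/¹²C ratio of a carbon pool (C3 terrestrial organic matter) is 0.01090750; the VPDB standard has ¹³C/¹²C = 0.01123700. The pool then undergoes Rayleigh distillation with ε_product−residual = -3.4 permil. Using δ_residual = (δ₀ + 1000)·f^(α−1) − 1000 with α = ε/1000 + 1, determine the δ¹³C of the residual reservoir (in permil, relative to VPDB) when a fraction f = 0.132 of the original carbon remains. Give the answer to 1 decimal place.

-22.6 permil

δ₀ = (0.01090750/0.01123700 − 1)×1000 = (0.970677 − 1)×1000 = -29.323 permil
α − 1 = ε/1000 = -0.0034
f^(α−1) = 0.132^(-0.0034) = 1.006909
δ_res = (-29.323 + 1000) × 1.006909 − 1000 = 977.383 − 1000 = -22.62 permil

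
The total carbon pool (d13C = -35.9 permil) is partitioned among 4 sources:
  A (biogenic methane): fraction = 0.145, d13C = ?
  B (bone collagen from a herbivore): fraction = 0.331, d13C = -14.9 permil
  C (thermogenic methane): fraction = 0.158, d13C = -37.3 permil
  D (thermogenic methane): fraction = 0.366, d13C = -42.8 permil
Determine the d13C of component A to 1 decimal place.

-64.9 permil

Isotope mass balance: δ_bulk = Σ fᵢ·δᵢ.
-35.9 = 0.145×δ_A + 0.331×(-14.9) + 0.158×(-37.3) + 0.366×(-42.8)
0.145·δ_A = -35.9 − (-26.490) = -9.410
δ_A = -9.410 / 0.145 = -64.90 permil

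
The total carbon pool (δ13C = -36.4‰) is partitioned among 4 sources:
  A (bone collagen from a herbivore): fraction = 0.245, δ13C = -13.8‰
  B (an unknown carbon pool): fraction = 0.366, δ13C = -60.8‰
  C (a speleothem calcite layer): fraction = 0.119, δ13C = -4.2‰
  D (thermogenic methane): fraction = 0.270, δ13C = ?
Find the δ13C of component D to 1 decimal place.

Isotope mass balance: δ_bulk = Σ fᵢ·δᵢ.
-36.4 = 0.245×(-13.8) + 0.366×(-60.8) + 0.119×(-4.2) + 0.270×δ_D
0.270·δ_D = -36.4 − (-26.134) = -10.266
δ_D = -10.266 / 0.270 = -38.02‰

-38.0‰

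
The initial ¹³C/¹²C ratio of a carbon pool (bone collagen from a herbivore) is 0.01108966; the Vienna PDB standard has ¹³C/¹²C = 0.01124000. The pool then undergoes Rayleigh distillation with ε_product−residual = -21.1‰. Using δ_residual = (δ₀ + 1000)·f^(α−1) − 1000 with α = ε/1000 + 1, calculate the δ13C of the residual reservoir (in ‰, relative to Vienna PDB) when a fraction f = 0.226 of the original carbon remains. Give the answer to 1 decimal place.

δ₀ = (0.01108966/0.01124000 − 1)×1000 = (0.986625 − 1)×1000 = -13.375‰
α − 1 = ε/1000 = -0.0211
f^(α−1) = 0.226^(-0.0211) = 1.031878
δ_res = (-13.375 + 1000) × 1.031878 − 1000 = 1018.076 − 1000 = 18.08‰

18.1‰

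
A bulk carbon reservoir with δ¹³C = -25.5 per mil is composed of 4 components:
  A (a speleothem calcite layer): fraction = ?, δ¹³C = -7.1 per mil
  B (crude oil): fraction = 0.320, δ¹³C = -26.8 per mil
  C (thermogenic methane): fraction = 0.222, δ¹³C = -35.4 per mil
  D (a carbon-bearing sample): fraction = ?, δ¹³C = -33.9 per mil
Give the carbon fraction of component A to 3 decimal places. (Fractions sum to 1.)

0.241

Let f_A and f_D be the unknown fractions; fractions sum to 1 so f_A + f_D = 0.458.
Mass balance: Σ fᵢ·δᵢ = δ_bulk ⇒ f_A·(-7.1) + f_D·(-33.9) = -25.5 − (-16.435) = -9.065
Substitute f_D = 0.458 − f_A:
f_A·(-7.1 − -33.9) = -9.065 − 0.458×(-33.9) = 6.461
f_A = 6.461 / 26.8 = 0.2411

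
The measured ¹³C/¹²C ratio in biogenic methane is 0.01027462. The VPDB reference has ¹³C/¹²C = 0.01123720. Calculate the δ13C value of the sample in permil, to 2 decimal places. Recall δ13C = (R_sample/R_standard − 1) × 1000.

δ13C = (R_sample / R_standard − 1) × 1000
R_sample / R_standard = 0.01027462 / 0.01123720 = 0.914340
δ13C = (0.914340 − 1) × 1000 = -85.660 permil

-85.66 permil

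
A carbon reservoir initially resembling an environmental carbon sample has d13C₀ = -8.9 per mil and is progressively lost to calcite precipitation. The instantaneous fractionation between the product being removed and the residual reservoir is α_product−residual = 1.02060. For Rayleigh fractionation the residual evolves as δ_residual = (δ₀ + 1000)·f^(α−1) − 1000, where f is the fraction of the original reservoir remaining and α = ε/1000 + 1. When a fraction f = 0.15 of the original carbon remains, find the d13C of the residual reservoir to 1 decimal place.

-46.9 per mil

Rayleigh residual: δ_res = (δ₀ + 1000)·f^(α−1) − 1000
α − 1 = 0.02060
f^(α−1) = 0.15^(0.02060) = 0.961673
δ_res = (-8.9 + 1000) × 0.961673 − 1000 = 953.114 − 1000 = -46.89 per mil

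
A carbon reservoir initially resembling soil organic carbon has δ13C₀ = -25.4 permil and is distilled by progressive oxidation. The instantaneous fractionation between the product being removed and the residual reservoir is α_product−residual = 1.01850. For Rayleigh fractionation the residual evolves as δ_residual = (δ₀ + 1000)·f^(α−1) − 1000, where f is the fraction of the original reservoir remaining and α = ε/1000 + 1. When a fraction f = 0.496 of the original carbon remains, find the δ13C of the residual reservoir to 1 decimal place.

-38.0 permil

Rayleigh residual: δ_res = (δ₀ + 1000)·f^(α−1) − 1000
α − 1 = 0.01850
f^(α−1) = 0.496^(0.01850) = 0.987112
δ_res = (-25.4 + 1000) × 0.987112 − 1000 = 962.039 − 1000 = -37.96 permil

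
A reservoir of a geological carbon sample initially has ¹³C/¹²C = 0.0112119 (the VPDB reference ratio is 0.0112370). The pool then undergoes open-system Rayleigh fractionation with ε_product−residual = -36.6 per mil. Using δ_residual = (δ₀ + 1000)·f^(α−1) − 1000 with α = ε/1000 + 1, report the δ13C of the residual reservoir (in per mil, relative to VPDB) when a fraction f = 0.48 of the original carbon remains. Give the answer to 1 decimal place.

δ₀ = (0.0112119/0.0112370 − 1)×1000 = (0.997766 − 1)×1000 = -2.234 per mil
α − 1 = ε/1000 = -0.0366
f^(α−1) = 0.48^(-0.0366) = 1.027227
δ_res = (-2.234 + 1000) × 1.027227 − 1000 = 1024.933 − 1000 = 24.93 per mil

24.9 per mil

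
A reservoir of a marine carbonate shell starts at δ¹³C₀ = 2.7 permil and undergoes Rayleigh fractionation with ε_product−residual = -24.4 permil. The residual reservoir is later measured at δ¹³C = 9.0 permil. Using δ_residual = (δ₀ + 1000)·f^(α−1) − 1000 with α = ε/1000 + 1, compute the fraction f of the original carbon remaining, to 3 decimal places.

α − 1 = ε/1000 = -0.0244
(δ_res + 1000)/(δ₀ + 1000) = (9.0 + 1000)/(2.7 + 1000) = 1009.0/1002.7 = 1.006283
f = 1.006283^(1/-0.0244) = exp(ln(1.006283)/-0.0244) = exp(0.00626/-0.0244)
f = exp(-0.2567) = 0.7736

0.774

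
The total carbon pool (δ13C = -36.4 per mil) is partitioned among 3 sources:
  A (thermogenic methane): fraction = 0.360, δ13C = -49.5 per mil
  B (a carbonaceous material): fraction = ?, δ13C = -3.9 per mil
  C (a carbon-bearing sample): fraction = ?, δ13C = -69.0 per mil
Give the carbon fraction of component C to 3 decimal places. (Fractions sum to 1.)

0.247

Let f_C and f_B be the unknown fractions; fractions sum to 1 so f_C + f_B = 0.640.
Mass balance: Σ fᵢ·δᵢ = δ_bulk ⇒ f_C·(-69.0) + f_B·(-3.9) = -36.4 − (-17.820) = -18.580
Substitute f_B = 0.640 − f_C:
f_C·(-69.0 − -3.9) = -18.580 − 0.640×(-3.9) = -16.084
f_C = -16.084 / -65.1 = 0.2471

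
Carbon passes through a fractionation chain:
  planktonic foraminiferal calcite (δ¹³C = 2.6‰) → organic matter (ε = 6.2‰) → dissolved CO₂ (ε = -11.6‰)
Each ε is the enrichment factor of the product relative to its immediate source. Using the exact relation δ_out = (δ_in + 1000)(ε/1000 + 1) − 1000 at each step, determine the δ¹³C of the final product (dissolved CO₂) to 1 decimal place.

step 1: δ = (2.60 + 1000)·(6.2/1000 + 1) − 1000 = 8.82‰
step 2: δ = (8.82 + 1000)·(-11.6/1000 + 1) − 1000 = -2.89‰

-2.9‰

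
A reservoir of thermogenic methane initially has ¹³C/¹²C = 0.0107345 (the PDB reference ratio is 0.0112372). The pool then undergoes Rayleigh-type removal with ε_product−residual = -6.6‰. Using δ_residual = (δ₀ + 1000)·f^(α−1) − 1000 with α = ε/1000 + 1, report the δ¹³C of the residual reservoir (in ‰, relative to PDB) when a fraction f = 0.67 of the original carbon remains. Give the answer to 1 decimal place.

-42.2‰

δ₀ = (0.0107345/0.0112372 − 1)×1000 = (0.955265 − 1)×1000 = -44.735‰
α − 1 = ε/1000 = -0.0066
f^(α−1) = 0.67^(-0.0066) = 1.002647
δ_res = (-44.735 + 1000) × 1.002647 − 1000 = 957.793 − 1000 = -42.21‰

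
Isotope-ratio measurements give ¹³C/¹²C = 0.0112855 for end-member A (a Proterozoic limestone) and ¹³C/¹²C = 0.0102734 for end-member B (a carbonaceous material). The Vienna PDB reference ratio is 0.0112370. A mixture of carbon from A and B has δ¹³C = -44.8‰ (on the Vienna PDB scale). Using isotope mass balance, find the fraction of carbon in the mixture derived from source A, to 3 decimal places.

δ_A = (0.0112855/0.0112370 − 1)×1000 = (1.004316 − 1)×1000 = 4.316‰
δ_B = (0.0102734/0.0112370 − 1)×1000 = (0.914248 − 1)×1000 = -85.752‰
f_A = (δ_mix − δ_B)/(δ_A − δ_B) = (-44.8 − (-85.752))/(4.316 − (-85.752))
f_A = 40.952 / 90.069 = 0.4547

0.455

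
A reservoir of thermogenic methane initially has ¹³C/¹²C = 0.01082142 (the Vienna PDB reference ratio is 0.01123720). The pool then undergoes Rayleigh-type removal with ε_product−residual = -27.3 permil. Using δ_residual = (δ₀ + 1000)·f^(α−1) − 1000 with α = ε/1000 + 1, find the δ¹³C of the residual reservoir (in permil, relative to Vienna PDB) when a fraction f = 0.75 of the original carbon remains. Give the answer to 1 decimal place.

-29.4 permil

δ₀ = (0.01082142/0.01123720 − 1)×1000 = (0.963000 − 1)×1000 = -37.000 permil
α − 1 = ε/1000 = -0.0273
f^(α−1) = 0.75^(-0.0273) = 1.007885
δ_res = (-37.000 + 1000) × 1.007885 − 1000 = 970.593 − 1000 = -29.41 permil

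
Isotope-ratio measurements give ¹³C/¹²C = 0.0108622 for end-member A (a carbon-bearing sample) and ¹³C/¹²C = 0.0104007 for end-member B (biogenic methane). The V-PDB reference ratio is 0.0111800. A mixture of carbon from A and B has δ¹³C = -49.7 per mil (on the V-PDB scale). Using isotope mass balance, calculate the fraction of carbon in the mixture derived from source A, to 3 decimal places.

δ_A = (0.0108622/0.0111800 − 1)×1000 = (0.971574 − 1)×1000 = -28.426 per mil
δ_B = (0.0104007/0.0111800 − 1)×1000 = (0.930295 − 1)×1000 = -69.705 per mil
f_A = (δ_mix − δ_B)/(δ_A − δ_B) = (-49.7 − (-69.705))/(-28.426 − (-69.705))
f_A = 20.005 / 41.279 = 0.4846

0.485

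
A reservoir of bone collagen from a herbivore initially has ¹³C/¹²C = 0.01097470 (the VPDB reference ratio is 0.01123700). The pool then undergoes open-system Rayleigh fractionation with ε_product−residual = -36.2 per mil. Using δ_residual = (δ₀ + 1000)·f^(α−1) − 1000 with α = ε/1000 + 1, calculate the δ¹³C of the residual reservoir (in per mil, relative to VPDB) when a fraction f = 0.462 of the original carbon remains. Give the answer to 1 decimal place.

δ₀ = (0.01097470/0.01123700 − 1)×1000 = (0.976657 − 1)×1000 = -23.343 per mil
α − 1 = ε/1000 = -0.0362
f^(α−1) = 0.462^(-0.0362) = 1.028348
δ_res = (-23.343 + 1000) × 1.028348 − 1000 = 1004.343 − 1000 = 4.34 per mil

4.3 per mil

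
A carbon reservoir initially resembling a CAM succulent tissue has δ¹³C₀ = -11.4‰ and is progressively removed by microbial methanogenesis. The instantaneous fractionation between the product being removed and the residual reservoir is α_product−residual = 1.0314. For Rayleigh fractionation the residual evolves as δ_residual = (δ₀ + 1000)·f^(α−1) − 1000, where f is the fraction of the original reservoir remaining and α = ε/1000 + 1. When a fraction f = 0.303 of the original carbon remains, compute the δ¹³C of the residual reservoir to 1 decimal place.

Rayleigh residual: δ_res = (δ₀ + 1000)·f^(α−1) − 1000
α − 1 = 0.03140
f^(α−1) = 0.303^(0.03140) = 0.963202
δ_res = (-11.4 + 1000) × 0.963202 − 1000 = 952.221 − 1000 = -47.78‰

-47.8‰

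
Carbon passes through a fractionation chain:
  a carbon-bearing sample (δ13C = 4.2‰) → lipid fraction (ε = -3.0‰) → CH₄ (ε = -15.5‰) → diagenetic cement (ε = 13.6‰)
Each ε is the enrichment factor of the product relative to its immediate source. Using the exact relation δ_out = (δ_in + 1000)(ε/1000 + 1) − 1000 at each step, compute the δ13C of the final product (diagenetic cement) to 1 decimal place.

step 1: δ = (4.20 + 1000)·(-3.0/1000 + 1) − 1000 = 1.19‰
step 2: δ = (1.19 + 1000)·(-15.5/1000 + 1) − 1000 = -14.33‰
step 3: δ = (-14.33 + 1000)·(13.6/1000 + 1) − 1000 = -0.93‰

-0.9‰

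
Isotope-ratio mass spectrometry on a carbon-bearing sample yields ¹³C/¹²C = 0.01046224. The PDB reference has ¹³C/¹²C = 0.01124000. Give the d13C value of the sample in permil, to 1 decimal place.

-69.2 permil

d13C = (R_sample / R_standard − 1) × 1000
R_sample / R_standard = 0.01046224 / 0.01124000 = 0.930804
d13C = (0.930804 − 1) × 1000 = -69.20 permil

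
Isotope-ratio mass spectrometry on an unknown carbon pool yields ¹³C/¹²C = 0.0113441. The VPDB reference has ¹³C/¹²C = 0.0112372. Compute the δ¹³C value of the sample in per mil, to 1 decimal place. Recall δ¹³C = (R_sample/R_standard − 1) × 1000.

9.5 per mil

δ¹³C = (R_sample / R_standard − 1) × 1000
R_sample / R_standard = 0.0113441 / 0.0112372 = 1.009513
δ¹³C = (1.009513 − 1) × 1000 = 9.51 per mil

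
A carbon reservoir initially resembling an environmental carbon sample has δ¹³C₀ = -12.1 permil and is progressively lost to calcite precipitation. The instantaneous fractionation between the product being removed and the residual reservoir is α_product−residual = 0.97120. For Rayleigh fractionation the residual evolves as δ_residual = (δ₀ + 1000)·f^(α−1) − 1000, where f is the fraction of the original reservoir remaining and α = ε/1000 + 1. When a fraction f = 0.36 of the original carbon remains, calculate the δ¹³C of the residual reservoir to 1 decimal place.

Rayleigh residual: δ_res = (δ₀ + 1000)·f^(α−1) − 1000
α − 1 = -0.02880
f^(α−1) = 0.36^(-0.02880) = 1.029861
δ_res = (-12.1 + 1000) × 1.029861 − 1000 = 1017.399 − 1000 = 17.40 permil

17.4 permil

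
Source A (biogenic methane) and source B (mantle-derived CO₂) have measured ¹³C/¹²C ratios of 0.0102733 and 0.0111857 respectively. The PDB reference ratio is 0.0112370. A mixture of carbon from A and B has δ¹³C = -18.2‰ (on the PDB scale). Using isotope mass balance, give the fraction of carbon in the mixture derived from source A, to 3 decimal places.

δ_A = (0.0102733/0.0112370 − 1)×1000 = (0.914239 − 1)×1000 = -85.761‰
δ_B = (0.0111857/0.0112370 − 1)×1000 = (0.995435 − 1)×1000 = -4.565‰
f_A = (δ_mix − δ_B)/(δ_A − δ_B) = (-18.2 − (-4.565))/(-85.761 − (-4.565))
f_A = -13.635 / -81.196 = 0.1679

0.168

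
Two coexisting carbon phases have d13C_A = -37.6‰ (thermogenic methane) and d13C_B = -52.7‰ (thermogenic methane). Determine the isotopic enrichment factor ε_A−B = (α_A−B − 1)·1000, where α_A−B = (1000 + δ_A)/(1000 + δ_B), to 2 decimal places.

15.94‰

α_A−B = (1000 + -37.6) / (1000 + -52.7) = 962.4 / 947.3 = 1.015940
ε_A−B = (1.015940 − 1) × 1000 = 15.940‰
(The approximation ε ≈ δ_A − δ_B would give 15.1‰.)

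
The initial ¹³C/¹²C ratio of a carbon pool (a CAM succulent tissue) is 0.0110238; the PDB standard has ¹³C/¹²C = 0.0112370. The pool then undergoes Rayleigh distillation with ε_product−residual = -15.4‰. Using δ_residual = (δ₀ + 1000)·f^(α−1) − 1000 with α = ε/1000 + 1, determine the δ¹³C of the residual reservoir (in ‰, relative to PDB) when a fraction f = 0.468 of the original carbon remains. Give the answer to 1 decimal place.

δ₀ = (0.0110238/0.0112370 − 1)×1000 = (0.981027 − 1)×1000 = -18.973‰
α − 1 = ε/1000 = -0.0154
f^(α−1) = 0.468^(-0.0154) = 1.011762
δ_res = (-18.973 + 1000) × 1.011762 − 1000 = 992.565 − 1000 = -7.43‰

-7.4‰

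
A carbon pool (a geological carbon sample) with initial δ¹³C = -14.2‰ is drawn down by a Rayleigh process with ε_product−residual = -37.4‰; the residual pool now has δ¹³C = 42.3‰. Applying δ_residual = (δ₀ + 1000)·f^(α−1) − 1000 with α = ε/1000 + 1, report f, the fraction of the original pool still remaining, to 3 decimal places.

0.225

α − 1 = ε/1000 = -0.0374
(δ_res + 1000)/(δ₀ + 1000) = (42.3 + 1000)/(-14.2 + 1000) = 1042.3/985.8 = 1.057314
f = 1.057314^(1/-0.0374) = exp(ln(1.057314)/-0.0374) = exp(0.05573/-0.0374)
f = exp(-1.4901) = 0.2253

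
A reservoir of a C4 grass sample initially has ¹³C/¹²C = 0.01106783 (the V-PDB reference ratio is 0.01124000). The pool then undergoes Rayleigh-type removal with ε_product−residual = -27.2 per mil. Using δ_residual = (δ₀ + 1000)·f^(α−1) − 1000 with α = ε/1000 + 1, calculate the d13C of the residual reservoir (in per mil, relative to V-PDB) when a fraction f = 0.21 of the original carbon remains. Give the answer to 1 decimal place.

27.4 per mil

δ₀ = (0.01106783/0.01124000 − 1)×1000 = (0.984682 − 1)×1000 = -15.318 per mil
α − 1 = ε/1000 = -0.0272
f^(α−1) = 0.21^(-0.0272) = 1.043363
δ_res = (-15.318 + 1000) × 1.043363 − 1000 = 1027.382 − 1000 = 27.38 per mil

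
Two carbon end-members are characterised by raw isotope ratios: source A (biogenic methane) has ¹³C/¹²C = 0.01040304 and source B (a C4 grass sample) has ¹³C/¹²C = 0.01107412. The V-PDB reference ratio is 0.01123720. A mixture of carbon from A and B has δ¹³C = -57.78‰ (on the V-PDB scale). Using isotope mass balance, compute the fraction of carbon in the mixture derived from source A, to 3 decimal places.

δ_A = (0.01040304/0.01123720 − 1)×1000 = (0.925768 − 1)×1000 = -74.232‰
δ_B = (0.01107412/0.01123720 − 1)×1000 = (0.985487 − 1)×1000 = -14.513‰
f_A = (δ_mix − δ_B)/(δ_A − δ_B) = (-57.78 − (-14.513))/(-74.232 − (-14.513))
f_A = -43.267 / -59.720 = 0.7245

0.725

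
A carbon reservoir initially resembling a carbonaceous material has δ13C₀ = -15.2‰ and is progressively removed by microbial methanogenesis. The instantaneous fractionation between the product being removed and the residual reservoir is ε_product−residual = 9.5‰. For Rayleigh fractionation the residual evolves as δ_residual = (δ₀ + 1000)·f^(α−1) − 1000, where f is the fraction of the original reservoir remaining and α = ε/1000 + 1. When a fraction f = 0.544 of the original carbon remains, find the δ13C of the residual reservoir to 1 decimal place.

-20.9‰

Rayleigh residual: δ_res = (δ₀ + 1000)·f^(α−1) − 1000
α = ε/1000 + 1 = 1.00950, so α − 1 = 0.00950
f^(α−1) = 0.544^(0.00950) = 0.994233
δ_res = (-15.2 + 1000) × 0.994233 − 1000 = 979.121 − 1000 = -20.88‰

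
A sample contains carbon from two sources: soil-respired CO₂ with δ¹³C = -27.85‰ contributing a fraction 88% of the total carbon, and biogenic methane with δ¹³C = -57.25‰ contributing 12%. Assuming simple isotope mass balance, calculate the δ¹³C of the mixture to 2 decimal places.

δ_mix = f_A·δ_A + f_B·δ_B
δ_mix = 0.88 × (-27.85) + 0.12 × (-57.25)
δ_mix = -24.508 + -6.870 = -31.378‰

-31.38‰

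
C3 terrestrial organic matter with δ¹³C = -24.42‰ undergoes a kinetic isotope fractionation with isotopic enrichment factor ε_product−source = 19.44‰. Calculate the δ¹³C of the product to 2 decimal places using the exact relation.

-5.45‰

To first order, δ_product ≈ δ_source + ε = -4.98‰.
Exactly, δ_product = (δ_source + 1000)·(ε/1000 + 1) − 1000.
δ_product = (-24.42 + 1000) × (19.44/1000 + 1) − 1000
δ_product = -5.455‰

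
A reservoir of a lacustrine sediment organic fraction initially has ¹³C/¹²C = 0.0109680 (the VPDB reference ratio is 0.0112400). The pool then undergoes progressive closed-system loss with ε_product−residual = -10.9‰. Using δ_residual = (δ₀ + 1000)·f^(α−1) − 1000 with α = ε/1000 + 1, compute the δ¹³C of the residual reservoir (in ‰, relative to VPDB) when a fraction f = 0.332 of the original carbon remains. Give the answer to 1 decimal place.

δ₀ = (0.0109680/0.0112400 − 1)×1000 = (0.975801 − 1)×1000 = -24.199‰
α − 1 = ε/1000 = -0.0109
f^(α−1) = 0.332^(-0.0109) = 1.012091
δ_res = (-24.199 + 1000) × 1.012091 − 1000 = 987.599 − 1000 = -12.40‰

-12.4‰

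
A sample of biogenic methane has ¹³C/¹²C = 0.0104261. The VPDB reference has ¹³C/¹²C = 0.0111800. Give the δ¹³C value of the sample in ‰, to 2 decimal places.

δ¹³C = (R_sample / R_standard − 1) × 1000
R_sample / R_standard = 0.0104261 / 0.0111800 = 0.932567
δ¹³C = (0.932567 − 1) × 1000 = -67.433‰

-67.43‰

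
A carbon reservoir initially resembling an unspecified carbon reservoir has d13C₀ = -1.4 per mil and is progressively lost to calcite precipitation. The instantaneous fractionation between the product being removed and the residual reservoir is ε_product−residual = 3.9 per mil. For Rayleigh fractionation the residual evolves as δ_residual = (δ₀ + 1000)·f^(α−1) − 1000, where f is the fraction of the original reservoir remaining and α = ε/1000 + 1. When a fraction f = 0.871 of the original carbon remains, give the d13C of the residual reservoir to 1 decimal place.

-1.9 per mil

Rayleigh residual: δ_res = (δ₀ + 1000)·f^(α−1) − 1000
α = ε/1000 + 1 = 1.00390, so α − 1 = 0.00390
f^(α−1) = 0.871^(0.00390) = 0.999462
δ_res = (-1.4 + 1000) × 0.999462 − 1000 = 998.062 − 1000 = -1.94 per mil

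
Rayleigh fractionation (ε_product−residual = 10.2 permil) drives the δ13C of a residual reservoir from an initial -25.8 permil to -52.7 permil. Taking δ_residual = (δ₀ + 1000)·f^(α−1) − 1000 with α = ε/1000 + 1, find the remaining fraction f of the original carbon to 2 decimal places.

α − 1 = ε/1000 = 0.0102
(δ_res + 1000)/(δ₀ + 1000) = (-52.7 + 1000)/(-25.8 + 1000) = 947.3/974.2 = 0.972388
f = 0.972388^(1/0.0102) = exp(ln(0.972388)/0.0102) = exp(-0.02800/0.0102)
f = exp(-2.7452) = 0.0642

0.06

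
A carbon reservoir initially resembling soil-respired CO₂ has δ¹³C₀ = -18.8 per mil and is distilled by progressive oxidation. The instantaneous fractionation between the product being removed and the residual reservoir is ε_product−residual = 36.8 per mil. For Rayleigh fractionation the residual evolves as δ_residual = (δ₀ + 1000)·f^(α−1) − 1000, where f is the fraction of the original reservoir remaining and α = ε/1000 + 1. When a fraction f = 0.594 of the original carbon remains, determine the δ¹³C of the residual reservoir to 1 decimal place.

Rayleigh residual: δ_res = (δ₀ + 1000)·f^(α−1) − 1000
α = ε/1000 + 1 = 1.03680, so α − 1 = 0.03680
f^(α−1) = 0.594^(0.03680) = 0.981014
δ_res = (-18.8 + 1000) × 0.981014 − 1000 = 962.571 − 1000 = -37.43 per mil

-37.4 per mil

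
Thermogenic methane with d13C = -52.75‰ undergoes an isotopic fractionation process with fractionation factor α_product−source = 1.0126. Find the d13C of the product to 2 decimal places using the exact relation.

-40.81‰

δ_product = (δ_source + 1000)·α − 1000
δ_product = (-52.75 + 1000) × 1.0126 − 1000
δ_product = 959.185 − 1000 = -40.815‰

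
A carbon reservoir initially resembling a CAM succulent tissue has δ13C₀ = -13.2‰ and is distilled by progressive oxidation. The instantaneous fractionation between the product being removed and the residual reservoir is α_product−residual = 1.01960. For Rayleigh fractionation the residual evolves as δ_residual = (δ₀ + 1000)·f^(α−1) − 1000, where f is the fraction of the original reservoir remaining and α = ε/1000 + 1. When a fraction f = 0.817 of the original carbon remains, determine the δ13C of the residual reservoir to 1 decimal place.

-17.1‰

Rayleigh residual: δ_res = (δ₀ + 1000)·f^(α−1) − 1000
α − 1 = 0.01960
f^(α−1) = 0.817^(0.01960) = 0.996046
δ_res = (-13.2 + 1000) × 0.996046 − 1000 = 982.899 − 1000 = -17.10‰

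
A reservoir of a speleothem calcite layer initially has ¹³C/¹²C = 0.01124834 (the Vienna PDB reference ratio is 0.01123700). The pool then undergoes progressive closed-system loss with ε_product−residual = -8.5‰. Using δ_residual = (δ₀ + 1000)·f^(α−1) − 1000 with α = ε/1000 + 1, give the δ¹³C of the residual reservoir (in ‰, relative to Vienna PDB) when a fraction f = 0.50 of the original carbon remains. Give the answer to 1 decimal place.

δ₀ = (0.01124834/0.01123700 − 1)×1000 = (1.001009 − 1)×1000 = 1.009‰
α − 1 = ε/1000 = -0.0085
f^(α−1) = 0.50^(-0.0085) = 1.005909
δ_res = (1.009 + 1000) × 1.005909 − 1000 = 1006.924 − 1000 = 6.92‰

6.9‰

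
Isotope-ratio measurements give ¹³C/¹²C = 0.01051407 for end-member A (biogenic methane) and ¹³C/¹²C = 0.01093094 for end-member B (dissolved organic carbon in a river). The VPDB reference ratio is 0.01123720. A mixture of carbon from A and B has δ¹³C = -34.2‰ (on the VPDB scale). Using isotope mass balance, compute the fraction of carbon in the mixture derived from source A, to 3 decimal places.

0.187

δ_A = (0.01051407/0.01123720 − 1)×1000 = (0.935649 − 1)×1000 = -64.351‰
δ_B = (0.01093094/0.01123720 − 1)×1000 = (0.972746 − 1)×1000 = -27.254‰
f_A = (δ_mix − δ_B)/(δ_A − δ_B) = (-34.2 − (-27.254))/(-64.351 − (-27.254))
f_A = -6.946 / -37.097 = 0.1872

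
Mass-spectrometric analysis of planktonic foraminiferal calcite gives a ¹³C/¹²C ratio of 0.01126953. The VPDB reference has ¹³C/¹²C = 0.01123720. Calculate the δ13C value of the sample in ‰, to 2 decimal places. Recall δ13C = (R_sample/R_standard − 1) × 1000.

2.88‰

δ13C = (R_sample / R_standard − 1) × 1000
R_sample / R_standard = 0.01126953 / 0.01123720 = 1.002877
δ13C = (1.002877 − 1) × 1000 = 2.877‰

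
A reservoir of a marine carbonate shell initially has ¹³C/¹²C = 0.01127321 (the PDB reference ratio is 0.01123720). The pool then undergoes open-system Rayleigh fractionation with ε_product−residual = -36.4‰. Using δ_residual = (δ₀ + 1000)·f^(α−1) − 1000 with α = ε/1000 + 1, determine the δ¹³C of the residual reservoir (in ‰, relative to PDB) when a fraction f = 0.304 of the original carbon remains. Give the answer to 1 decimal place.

47.6‰

δ₀ = (0.01127321/0.01123720 − 1)×1000 = (1.003205 − 1)×1000 = 3.205‰
α − 1 = ε/1000 = -0.0364
f^(α−1) = 0.304^(-0.0364) = 1.044295
δ_res = (3.205 + 1000) × 1.044295 − 1000 = 1047.642 − 1000 = 47.64‰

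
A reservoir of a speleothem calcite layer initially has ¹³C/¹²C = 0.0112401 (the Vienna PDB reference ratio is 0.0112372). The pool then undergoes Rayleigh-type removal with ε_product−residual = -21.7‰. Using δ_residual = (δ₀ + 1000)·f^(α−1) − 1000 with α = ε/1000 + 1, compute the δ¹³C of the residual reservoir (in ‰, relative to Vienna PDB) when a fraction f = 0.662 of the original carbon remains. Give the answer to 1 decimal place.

δ₀ = (0.0112401/0.0112372 − 1)×1000 = (1.000258 − 1)×1000 = 0.258‰
α − 1 = ε/1000 = -0.0217
f^(α−1) = 0.662^(-0.0217) = 1.008991
δ_res = (0.258 + 1000) × 1.008991 − 1000 = 1009.252 − 1000 = 9.25‰

9.3‰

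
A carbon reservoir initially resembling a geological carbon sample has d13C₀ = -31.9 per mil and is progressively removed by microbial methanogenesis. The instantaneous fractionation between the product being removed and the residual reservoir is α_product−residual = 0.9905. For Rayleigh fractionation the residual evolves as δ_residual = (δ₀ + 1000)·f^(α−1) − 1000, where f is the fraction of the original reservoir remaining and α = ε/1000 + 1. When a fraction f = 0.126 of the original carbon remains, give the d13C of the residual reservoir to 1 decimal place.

Rayleigh residual: δ_res = (δ₀ + 1000)·f^(α−1) − 1000
α − 1 = -0.00950
f^(α−1) = 0.126^(-0.00950) = 1.019874
δ_res = (-31.9 + 1000) × 1.019874 − 1000 = 987.340 − 1000 = -12.66 per mil

-12.7 per mil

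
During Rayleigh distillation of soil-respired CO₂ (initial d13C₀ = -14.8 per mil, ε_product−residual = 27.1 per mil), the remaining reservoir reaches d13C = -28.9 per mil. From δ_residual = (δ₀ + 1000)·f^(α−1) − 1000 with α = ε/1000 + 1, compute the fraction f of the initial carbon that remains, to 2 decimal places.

0.59

α − 1 = ε/1000 = 0.0271
(δ_res + 1000)/(δ₀ + 1000) = (-28.9 + 1000)/(-14.8 + 1000) = 971.1/985.2 = 0.985688
f = 0.985688^(1/0.0271) = exp(ln(0.985688)/0.0271) = exp(-0.01442/0.0271)
f = exp(-0.5319) = 0.5875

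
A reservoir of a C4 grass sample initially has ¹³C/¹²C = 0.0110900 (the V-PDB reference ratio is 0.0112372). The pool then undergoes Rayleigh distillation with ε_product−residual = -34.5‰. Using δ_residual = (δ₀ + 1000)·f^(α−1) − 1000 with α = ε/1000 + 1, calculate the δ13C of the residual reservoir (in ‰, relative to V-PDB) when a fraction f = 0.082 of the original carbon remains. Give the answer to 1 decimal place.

δ₀ = (0.0110900/0.0112372 − 1)×1000 = (0.986901 − 1)×1000 = -13.099‰
α − 1 = ε/1000 = -0.0345
f^(α−1) = 0.082^(-0.0345) = 1.090118
δ_res = (-13.099 + 1000) × 1.090118 − 1000 = 1075.838 − 1000 = 75.84‰

75.8‰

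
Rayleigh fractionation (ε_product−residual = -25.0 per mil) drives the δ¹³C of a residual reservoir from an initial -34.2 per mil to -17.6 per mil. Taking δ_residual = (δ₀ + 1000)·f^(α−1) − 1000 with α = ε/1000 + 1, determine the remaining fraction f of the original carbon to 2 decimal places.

0.51

α − 1 = ε/1000 = -0.0250
(δ_res + 1000)/(δ₀ + 1000) = (-17.6 + 1000)/(-34.2 + 1000) = 982.4/965.8 = 1.017188
f = 1.017188^(1/-0.0250) = exp(ln(1.017188)/-0.0250) = exp(0.01704/-0.0250)
f = exp(-0.6817) = 0.5058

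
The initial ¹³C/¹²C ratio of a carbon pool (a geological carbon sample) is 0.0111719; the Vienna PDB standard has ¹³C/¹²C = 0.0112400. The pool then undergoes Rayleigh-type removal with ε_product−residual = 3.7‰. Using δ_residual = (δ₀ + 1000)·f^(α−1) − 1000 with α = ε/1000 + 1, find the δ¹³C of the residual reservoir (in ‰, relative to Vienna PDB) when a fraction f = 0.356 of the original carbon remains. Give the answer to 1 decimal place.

δ₀ = (0.0111719/0.0112400 − 1)×1000 = (0.993941 − 1)×1000 = -6.059‰
α − 1 = ε/1000 = 0.0037
f^(α−1) = 0.356^(0.0037) = 0.996186
δ_res = (-6.059 + 1000) × 0.996186 − 1000 = 990.150 − 1000 = -9.85‰

-9.8‰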